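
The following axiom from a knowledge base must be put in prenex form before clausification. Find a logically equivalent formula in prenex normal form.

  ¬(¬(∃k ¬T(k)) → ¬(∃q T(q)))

∀k ∃q (T(k) ∧ T(q))

Rewrite implications/biconditionals: A → B as ¬A ∨ B.
  ¬(¬¬(∃k ¬T(k)) ∨ ¬(∃q T(q)))
Push ¬ through the quantifiers and connectives to reach negation normal form:
  (∀k T(k)) ∧ (∃q T(q))
Finally move all quantifiers to the prefix:
  ∀k ∃q (T(k) ∧ T(q))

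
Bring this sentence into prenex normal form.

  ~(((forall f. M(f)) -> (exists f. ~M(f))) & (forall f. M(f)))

Rewrite implications/biconditionals: A → B as ¬A ∨ B.
  ~((~(forall f. M(f)) | (exists f. ~M(f))) & (forall f. M(f)))
Move each ¬ inward, flipping quantifiers it crosses:
  (forall f. M(f)) & (forall f. M(f)) | (exists f. ~M(f))
Rename bound variables to avoid capture: f↦u, f↦r.
  (forall f. M(f)) & (forall u. M(u)) | (exists r. ~M(r))
Finally move all quantifiers to the prefix:
  forall f. forall u. exists r. (M(f) & M(u) | ~M(r))

forall f. forall u. exists r. (M(f) & M(u) | ~M(r))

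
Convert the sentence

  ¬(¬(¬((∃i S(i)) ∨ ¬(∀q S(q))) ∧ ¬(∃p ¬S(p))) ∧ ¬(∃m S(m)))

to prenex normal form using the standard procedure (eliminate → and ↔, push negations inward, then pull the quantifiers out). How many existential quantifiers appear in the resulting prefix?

1

Push ¬ through the quantifiers and connectives to reach negation normal form:
  (∀i ¬S(i)) ∧ (∀q S(q)) ∧ (∀p S(p)) ∨ (∃m S(m))
All bound variables are already distinct, so no renaming is needed.
Extract every quantifier outward, since the variables are now distinct and don't occur free across branches:
  ∀i ∀q ∀p ∃m (¬S(i) ∧ S(q) ∧ S(p) ∨ S(m))
The prefix is ∀i ∀q ∀p ∃m: 3 universal, 1 existential.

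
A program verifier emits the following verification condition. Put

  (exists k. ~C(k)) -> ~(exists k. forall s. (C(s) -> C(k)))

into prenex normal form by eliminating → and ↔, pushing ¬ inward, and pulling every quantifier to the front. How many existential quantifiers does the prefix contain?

Rewrite implications/biconditionals: A → B as ¬A ∨ B.
  ~(exists k. ~C(k)) | ~(exists k. forall s. (~C(s) | C(k)))
Move each ¬ inward, flipping quantifiers it crosses:
  (forall k. C(k)) | (forall k. exists s. (C(s) & ~C(k)))
Standardize variables apart so no two quantifiers bind the same name: k↦c.
  (forall k. C(k)) | (forall c. exists s. (C(s) & ~C(c)))
Finally move all quantifiers to the prefix:
  forall k. forall c. exists s. (C(k) | C(s) & ~C(c))
The prefix is forall k forall c exists s: 2 universal, 1 existential.

1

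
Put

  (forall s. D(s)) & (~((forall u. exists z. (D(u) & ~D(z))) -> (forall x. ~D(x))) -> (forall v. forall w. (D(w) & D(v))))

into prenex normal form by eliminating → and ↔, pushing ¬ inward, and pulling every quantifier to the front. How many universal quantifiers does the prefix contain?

5

Rewrite implications/biconditionals: A → B as ¬A ∨ B.
  (forall s. D(s)) & (~~(~(forall u. exists z. (D(u) & ~D(z))) | (forall x. ~D(x))) | (forall v. forall w. (D(w) & D(v))))
Move each ¬ inward, flipping quantifiers it crosses:
  (forall s. D(s)) & ((exists u. forall z. (~D(u) | D(z))) | (forall x. ~D(x)) | (forall v. forall w. (D(w) & D(v))))
All bound variables are already distinct, so no renaming is needed.
Finally move all quantifiers to the prefix:
  forall s. exists u. forall z. forall x. forall v. forall w. (D(s) & (~D(u) | D(z) | ~D(x) | D(w) & D(v)))
The prefix is forall s exists u forall z forall x forall v forall w: 5 universal, 1 existential.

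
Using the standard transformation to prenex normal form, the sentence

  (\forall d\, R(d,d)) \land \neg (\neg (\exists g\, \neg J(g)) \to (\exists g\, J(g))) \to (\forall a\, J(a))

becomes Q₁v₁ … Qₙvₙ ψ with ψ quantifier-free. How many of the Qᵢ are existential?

3

Eliminate → and ↔ using ¬ and ∨.
  \neg ((\forall d\, R(d,d)) \land \neg (\neg \neg (\exists g\, \neg J(g)) \lor (\exists g\, J(g)))) \lor (\forall a\, J(a))
Move each ¬ inward, flipping quantifiers it crosses:
  (\exists d\, \neg R(d,d)) \lor (\exists g\, \neg J(g)) \lor (\exists g\, J(g)) \lor (\forall a\, J(a))
Rename bound variables to avoid capture: g↦v.
  (\exists d\, \neg R(d,d)) \lor (\exists g\, \neg J(g)) \lor (\exists v\, J(v)) \lor (\forall a\, J(a))
Pull the quantifiers to the front (each side's bound variable is not free in the other side):
  \exists d\, \exists g\, \exists v\, \forall a\, (\neg R(d,d) \lor \neg J(g) \lor J(v) \lor J(a))
The prefix is \exists d \exists g \exists v \forall a: 1 universal, 3 existential.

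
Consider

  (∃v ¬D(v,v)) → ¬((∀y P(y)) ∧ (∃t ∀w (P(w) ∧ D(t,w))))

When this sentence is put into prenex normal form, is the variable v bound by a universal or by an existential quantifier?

Eliminate → and ↔ using ¬ and ∨.
  ¬(∃v ¬D(v,v)) ∨ ¬((∀y P(y)) ∧ (∃t ∀w (P(w) ∧ D(t,w))))
Push ¬ through the quantifiers and connectives to reach negation normal form:
  (∀v D(v,v)) ∨ (∃y ¬P(y)) ∨ (∀t ∃w (¬P(w) ∨ ¬D(t,w)))
Finally move all quantifiers to the prefix:
  ∀v ∃y ∀t ∃w (D(v,v) ∨ ¬P(y) ∨ ¬P(w) ∨ ¬D(t,w))
The quantifier ∃v sits under an odd number of negations (counting the antecedent side of each →), so it flips to ∀v.

universal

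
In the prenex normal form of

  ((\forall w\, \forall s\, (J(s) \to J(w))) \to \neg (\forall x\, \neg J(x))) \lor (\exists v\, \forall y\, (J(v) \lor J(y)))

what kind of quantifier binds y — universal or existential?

universal

Rewrite implications/biconditionals: A → B as ¬A ∨ B.
  \neg (\forall w\, \forall s\, (\neg J(s) \lor J(w))) \lor \neg (\forall x\, \neg J(x)) \lor (\exists v\, \forall y\, (J(v) \lor J(y)))
Drive negations inward (¬∀x A ≡ ∃x ¬A, ¬∃x A ≡ ∀x ¬A, De Morgan for ∧/∨):
  (\exists w\, \exists s\, (J(s) \land \neg J(w))) \lor (\exists x\, J(x)) \lor (\exists v\, \forall y\, (J(v) \lor J(y)))
All bound variables are already distinct, so no renaming is needed.
Finally move all quantifiers to the prefix:
  \exists w\, \exists s\, \exists x\, \exists v\, \forall y\, (J(s) \land \neg J(w) \lor J(x) \lor J(v) \lor J(y))
The quantifier \forall y sits under an even number of negations (counting the antecedent side of each →), so it remains universal.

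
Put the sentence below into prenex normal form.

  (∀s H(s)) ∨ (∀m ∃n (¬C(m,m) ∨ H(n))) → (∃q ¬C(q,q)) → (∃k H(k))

Rewrite implications/biconditionals: A → B as ¬A ∨ B.
  ¬((∀s H(s)) ∨ (∀m ∃n (¬C(m,m) ∨ H(n)))) ∨ ¬(∃q ¬C(q,q)) ∨ (∃k H(k))
Move each ¬ inward, flipping quantifiers it crosses:
  (∃s ¬H(s)) ∧ (∃m ∀n (C(m,m) ∧ ¬H(n))) ∨ (∀q C(q,q)) ∨ (∃k H(k))
Finally move all quantifiers to the prefix:
  ∃s ∃m ∀n ∀q ∃k (¬H(s) ∧ C(m,m) ∧ ¬H(n) ∨ C(q,q) ∨ H(k))

∃s ∃m ∀n ∀q ∃k (¬H(s) ∧ C(m,m) ∧ ¬H(n) ∨ C(q,q) ∨ H(k))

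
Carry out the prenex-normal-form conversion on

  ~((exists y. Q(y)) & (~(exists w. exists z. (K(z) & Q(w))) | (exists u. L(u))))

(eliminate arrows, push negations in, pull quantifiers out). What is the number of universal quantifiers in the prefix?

2

Drive negations inward (¬∀x A ≡ ∃x ¬A, ¬∃x A ≡ ∀x ¬A, De Morgan for ∧/∨):
  (forall y. ~Q(y)) | (exists w. exists z. (K(z) & Q(w))) & (forall u. ~L(u))
All bound variables are already distinct, so no renaming is needed.
Finally move all quantifiers to the prefix:
  forall y. exists w. exists z. forall u. (~Q(y) | K(z) & Q(w) & ~L(u))
The prefix is forall y exists w exists z forall u: 2 universal, 2 existential.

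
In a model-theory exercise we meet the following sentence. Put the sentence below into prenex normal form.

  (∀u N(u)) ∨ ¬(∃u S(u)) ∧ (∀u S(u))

Drive negations inward (¬∀x A ≡ ∃x ¬A, ¬∃x A ≡ ∀x ¬A, De Morgan for ∧/∨):
  (∀u N(u)) ∨ (∀u ¬S(u)) ∧ (∀u S(u))
Rename bound variables to avoid capture: u↦p, u↦y1.
  (∀u N(u)) ∨ (∀p ¬S(p)) ∧ (∀y1 S(y1))
Extract every quantifier outward, since the variables are now distinct and don't occur free across branches:
  ∀u ∀p ∀y1 (N(u) ∨ ¬S(p) ∧ S(y1))

∀u ∀p ∀y1 (N(u) ∨ ¬S(p) ∧ S(y1))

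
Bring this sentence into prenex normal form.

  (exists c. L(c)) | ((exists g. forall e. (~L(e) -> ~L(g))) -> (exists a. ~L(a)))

First replace A → B with ¬A ∨ B.
  (exists c. L(c)) | ~(exists g. forall e. (~~L(e) | ~L(g))) | (exists a. ~L(a))
Move each ¬ inward, flipping quantifiers it crosses:
  (exists c. L(c)) | (forall g. exists e. (~L(e) & L(g))) | (exists a. ~L(a))
All bound variables are already distinct, so no renaming is needed.
Pull the quantifiers to the front (each side's bound variable is not free in the other side):
  exists c. forall g. exists e. exists a. (L(c) | ~L(e) & L(g) | ~L(a))

exists c. forall g. exists e. exists a. (L(c) | ~L(e) & L(g) | ~L(a))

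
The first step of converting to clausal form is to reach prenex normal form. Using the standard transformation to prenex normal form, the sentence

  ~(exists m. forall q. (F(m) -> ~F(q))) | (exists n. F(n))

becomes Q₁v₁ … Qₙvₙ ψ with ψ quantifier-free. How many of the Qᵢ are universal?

1

Rewrite implications/biconditionals: A → B as ¬A ∨ B.
  ~(exists m. forall q. (~F(m) | ~F(q))) | (exists n. F(n))
Drive negations inward (¬∀x A ≡ ∃x ¬A, ¬∃x A ≡ ∀x ¬A, De Morgan for ∧/∨):
  (forall m. exists q. (F(m) & F(q))) | (exists n. F(n))
Extract every quantifier outward, since the variables are now distinct and don't occur free across branches:
  forall m. exists q. exists n. (F(m) & F(q) | F(n))
The prefix is forall m exists q exists n: 1 universal, 2 existential.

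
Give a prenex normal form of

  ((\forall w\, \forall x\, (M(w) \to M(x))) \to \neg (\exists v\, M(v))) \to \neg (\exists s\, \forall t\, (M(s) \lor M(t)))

Rewrite implications/biconditionals: A → B as ¬A ∨ B.
  \neg (\neg (\forall w\, \forall x\, (\neg M(w) \lor M(x))) \lor \neg (\exists v\, M(v))) \lor \neg (\exists s\, \forall t\, (M(s) \lor M(t)))
Push ¬ through the quantifiers and connectives to reach negation normal form:
  (\forall w\, \forall x\, (\neg M(w) \lor M(x))) \land (\exists v\, M(v)) \lor (\forall s\, \exists t\, (\neg M(s) \land \neg M(t)))
Pull the quantifiers to the front (each side's bound variable is not free in the other side):
  \forall w\, \forall x\, \exists v\, \forall s\, \exists t\, ((\neg M(w) \lor M(x)) \land M(v) \lor \neg M(s) \land \neg M(t))

\forall w\, \forall x\, \exists v\, \forall s\, \exists t\, ((\neg M(w) \lor M(x)) \land M(v) \lor \neg M(s) \land \neg M(t))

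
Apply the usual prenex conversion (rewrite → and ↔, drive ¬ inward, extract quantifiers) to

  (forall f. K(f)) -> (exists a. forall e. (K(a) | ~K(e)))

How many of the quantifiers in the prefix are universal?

1

First replace A → B with ¬A ∨ B.
  ~(forall f. K(f)) | (exists a. forall e. (K(a) | ~K(e)))
Drive negations inward (¬∀x A ≡ ∃x ¬A, ¬∃x A ≡ ∀x ¬A, De Morgan for ∧/∨):
  (exists f. ~K(f)) | (exists a. forall e. (K(a) | ~K(e)))
All bound variables are already distinct, so no renaming is needed.
Extract every quantifier outward, since the variables are now distinct and don't occur free across branches:
  exists f. exists a. forall e. (~K(f) | K(a) | ~K(e))
The prefix is exists f exists a forall e: 1 universal, 2 existential.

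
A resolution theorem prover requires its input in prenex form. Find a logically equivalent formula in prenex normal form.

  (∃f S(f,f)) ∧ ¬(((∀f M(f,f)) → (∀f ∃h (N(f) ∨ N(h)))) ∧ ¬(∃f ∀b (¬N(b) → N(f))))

First replace A → B with ¬A ∨ B.
  (∃f S(f,f)) ∧ ¬((¬(∀f M(f,f)) ∨ (∀f ∃h (N(f) ∨ N(h)))) ∧ ¬(∃f ∀b (¬¬N(b) ∨ N(f))))
Drive negations inward (¬∀x A ≡ ∃x ¬A, ¬∃x A ≡ ∀x ¬A, De Morgan for ∧/∨):
  (∃f S(f,f)) ∧ ((∀f M(f,f)) ∧ (∃f ∀h (¬N(f) ∧ ¬N(h))) ∨ (∃f ∀b (N(b) ∨ N(f))))
Rename bound variables to avoid capture: f↦u1, f↦t, f↦x.
  (∃f S(f,f)) ∧ ((∀u1 M(u1,u1)) ∧ (∃t ∀h (¬N(t) ∧ ¬N(h))) ∨ (∃x ∀b (N(b) ∨ N(x))))
Finally move all quantifiers to the prefix:
  ∃f ∀u1 ∃t ∀h ∃x ∀b (S(f,f) ∧ (M(u1,u1) ∧ ¬N(t) ∧ ¬N(h) ∨ N(b) ∨ N(x)))

∃f ∀u1 ∃t ∀h ∃x ∀b (S(f,f) ∧ (M(u1,u1) ∧ ¬N(t) ∧ ¬N(h) ∨ N(b) ∨ N(x)))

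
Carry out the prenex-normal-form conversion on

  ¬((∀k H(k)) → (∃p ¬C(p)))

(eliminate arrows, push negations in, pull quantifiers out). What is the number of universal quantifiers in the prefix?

Rewrite implications/biconditionals: A → B as ¬A ∨ B.
  ¬(¬(∀k H(k)) ∨ (∃p ¬C(p)))
Drive negations inward (¬∀x A ≡ ∃x ¬A, ¬∃x A ≡ ∀x ¬A, De Morgan for ∧/∨):
  (∀k H(k)) ∧ (∀p C(p))
Finally move all quantifiers to the prefix:
  ∀k ∀p (H(k) ∧ C(p))
The prefix is ∀k ∀p: 2 universal, 0 existential.

2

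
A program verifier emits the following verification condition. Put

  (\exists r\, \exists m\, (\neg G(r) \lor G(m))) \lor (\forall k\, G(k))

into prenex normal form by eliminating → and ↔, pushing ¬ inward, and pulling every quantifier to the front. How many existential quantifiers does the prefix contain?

2

All bound variables are already distinct, so no renaming is needed.
Extract every quantifier outward, since the variables are now distinct and don't occur free across branches:
  \exists r\, \exists m\, \forall k\, (\neg G(r) \lor G(m) \lor G(k))
The prefix is \exists r \exists m \forall k: 1 universal, 2 existential.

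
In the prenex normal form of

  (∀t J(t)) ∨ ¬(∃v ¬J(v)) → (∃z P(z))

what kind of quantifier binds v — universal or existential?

existential

Rewrite implications/biconditionals: A → B as ¬A ∨ B.
  ¬((∀t J(t)) ∨ ¬(∃v ¬J(v))) ∨ (∃z P(z))
Move each ¬ inward, flipping quantifiers it crosses:
  (∃t ¬J(t)) ∧ (∃v ¬J(v)) ∨ (∃z P(z))
Finally move all quantifiers to the prefix:
  ∃t ∃v ∃z (¬J(t) ∧ ¬J(v) ∨ P(z))
The quantifier ∃v sits under an even number of negations (counting the antecedent side of each →), so it remains existential.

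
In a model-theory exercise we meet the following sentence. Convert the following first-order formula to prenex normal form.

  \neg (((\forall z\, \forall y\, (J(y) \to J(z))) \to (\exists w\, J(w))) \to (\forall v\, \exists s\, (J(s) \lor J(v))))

\exists z\, \exists y\, \exists w\, \exists v\, \forall s\, ((J(y) \land \neg J(z) \lor J(w)) \land \neg J(s) \land \neg J(v))

Rewrite implications/biconditionals: A → B as ¬A ∨ B.
  \neg (\neg (\neg (\forall z\, \forall y\, (\neg J(y) \lor J(z))) \lor (\exists w\, J(w))) \lor (\forall v\, \exists s\, (J(s) \lor J(v))))
Push ¬ through the quantifiers and connectives to reach negation normal form:
  ((\exists z\, \exists y\, (J(y) \land \neg J(z))) \lor (\exists w\, J(w))) \land (\exists v\, \forall s\, (\neg J(s) \land \neg J(v)))
Extract every quantifier outward, since the variables are now distinct and don't occur free across branches:
  \exists z\, \exists y\, \exists w\, \exists v\, \forall s\, ((J(y) \land \neg J(z) \lor J(w)) \land \neg J(s) \land \neg J(v))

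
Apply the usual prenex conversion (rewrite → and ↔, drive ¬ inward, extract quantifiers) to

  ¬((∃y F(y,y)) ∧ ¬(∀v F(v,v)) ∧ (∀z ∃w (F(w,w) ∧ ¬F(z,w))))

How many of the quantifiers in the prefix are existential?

Push ¬ through the quantifiers and connectives to reach negation normal form:
  (∀y ¬F(y,y)) ∨ (∀v F(v,v)) ∨ (∃z ∀w (¬F(w,w) ∨ F(z,w)))
All bound variables are already distinct, so no renaming is needed.
Pull the quantifiers to the front (each side's bound variable is not free in the other side):
  ∀y ∀v ∃z ∀w (¬F(y,y) ∨ F(v,v) ∨ ¬F(w,w) ∨ F(z,w))
The prefix is ∀y ∀v ∃z ∀w: 3 universal, 1 existential.

1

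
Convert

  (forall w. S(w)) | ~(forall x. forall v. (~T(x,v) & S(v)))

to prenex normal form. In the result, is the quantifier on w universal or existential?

universal

Push ¬ through the quantifiers and connectives to reach negation normal form:
  (forall w. S(w)) | (exists x. exists v. (T(x,v) | ~S(v)))
All bound variables are already distinct, so no renaming is needed.
Finally move all quantifiers to the prefix:
  forall w. exists x. exists v. (S(w) | T(x,v) | ~S(v))
The quantifier forall w sits under an even number of negations, so it remains universal.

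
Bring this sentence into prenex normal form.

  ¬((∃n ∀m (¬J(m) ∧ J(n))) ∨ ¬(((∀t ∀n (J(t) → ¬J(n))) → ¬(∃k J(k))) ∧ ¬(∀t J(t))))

Rewrite implications/biconditionals: A → B as ¬A ∨ B.
  ¬((∃n ∀m (¬J(m) ∧ J(n))) ∨ ¬((¬(∀t ∀n (¬J(t) ∨ ¬J(n))) ∨ ¬(∃k J(k))) ∧ ¬(∀t J(t))))
Push ¬ through the quantifiers and connectives to reach negation normal form:
  (∀n ∃m (J(m) ∨ ¬J(n))) ∧ ((∃t ∃n (J(t) ∧ J(n))) ∨ (∀k ¬J(k))) ∧ (∃t ¬J(t))
Rename bound variables to avoid capture: n↦z, t↦u1.
  (∀n ∃m (J(m) ∨ ¬J(n))) ∧ ((∃t ∃z (J(t) ∧ J(z))) ∨ (∀k ¬J(k))) ∧ (∃u1 ¬J(u1))
Extract every quantifier outward, since the variables are now distinct and don't occur free across branches:
  ∀n ∃m ∃t ∃z ∀k ∃u1 ((J(m) ∨ ¬J(n)) ∧ (J(t) ∧ J(z) ∨ ¬J(k)) ∧ ¬J(u1))

∀n ∃m ∃t ∃z ∀k ∃u1 ((J(m) ∨ ¬J(n)) ∧ (J(t) ∧ J(z) ∨ ¬J(k)) ∧ ¬J(u1))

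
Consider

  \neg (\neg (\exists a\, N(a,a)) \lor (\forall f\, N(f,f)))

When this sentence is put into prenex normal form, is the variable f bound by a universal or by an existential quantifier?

Drive negations inward (¬∀x A ≡ ∃x ¬A, ¬∃x A ≡ ∀x ¬A, De Morgan for ∧/∨):
  (\exists a\, N(a,a)) \land (\exists f\, \neg N(f,f))
Finally move all quantifiers to the prefix:
  \exists a\, \exists f\, (N(a,a) \land \neg N(f,f))
The quantifier \forall f sits under an odd number of negations, so it flips to \exists f.

existential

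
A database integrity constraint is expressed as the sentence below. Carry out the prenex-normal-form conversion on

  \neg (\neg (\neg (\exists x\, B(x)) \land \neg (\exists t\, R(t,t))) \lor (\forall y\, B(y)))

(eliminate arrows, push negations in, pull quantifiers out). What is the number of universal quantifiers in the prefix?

2

Drive negations inward (¬∀x A ≡ ∃x ¬A, ¬∃x A ≡ ∀x ¬A, De Morgan for ∧/∨):
  (\forall x\, \neg B(x)) \land (\forall t\, \neg R(t,t)) \land (\exists y\, \neg B(y))
Extract every quantifier outward, since the variables are now distinct and don't occur free across branches:
  \forall x\, \forall t\, \exists y\, (\neg B(x) \land \neg R(t,t) \land \neg B(y))
The prefix is \forall x \forall t \exists y: 2 universal, 1 existential.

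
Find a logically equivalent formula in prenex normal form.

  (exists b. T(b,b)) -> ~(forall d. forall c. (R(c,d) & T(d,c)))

forall b. exists d. exists c. (~T(b,b) | ~R(c,d) | ~T(d,c))

Eliminate → and ↔ using ¬ and ∨.
  ~(exists b. T(b,b)) | ~(forall d. forall c. (R(c,d) & T(d,c)))
Push ¬ through the quantifiers and connectives to reach negation normal form:
  (forall b. ~T(b,b)) | (exists d. exists c. (~R(c,d) | ~T(d,c)))
All bound variables are already distinct, so no renaming is needed.
Pull the quantifiers to the front (each side's bound variable is not free in the other side):
  forall b. exists d. exists c. (~T(b,b) | ~R(c,d) | ~T(d,c))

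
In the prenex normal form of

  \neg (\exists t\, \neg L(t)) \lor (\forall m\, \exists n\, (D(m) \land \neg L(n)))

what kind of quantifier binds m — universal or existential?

universal

Move each ¬ inward, flipping quantifiers it crosses:
  (\forall t\, L(t)) \lor (\forall m\, \exists n\, (D(m) \land \neg L(n)))
All bound variables are already distinct, so no renaming is needed.
Extract every quantifier outward, since the variables are now distinct and don't occur free across branches:
  \forall t\, \forall m\, \exists n\, (L(t) \lor D(m) \land \neg L(n))
The quantifier \forall m sits under an even number of negations, so it remains universal.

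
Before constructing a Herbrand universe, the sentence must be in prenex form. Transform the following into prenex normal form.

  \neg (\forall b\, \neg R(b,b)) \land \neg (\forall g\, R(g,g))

\exists b\, \exists g\, (R(b,b) \land \neg R(g,g))

Drive negations inward (¬∀x A ≡ ∃x ¬A, ¬∃x A ≡ ∀x ¬A, De Morgan for ∧/∨):
  (\exists b\, R(b,b)) \land (\exists g\, \neg R(g,g))
All bound variables are already distinct, so no renaming is needed.
Finally move all quantifiers to the prefix:
  \exists b\, \exists g\, (R(b,b) \land \neg R(g,g))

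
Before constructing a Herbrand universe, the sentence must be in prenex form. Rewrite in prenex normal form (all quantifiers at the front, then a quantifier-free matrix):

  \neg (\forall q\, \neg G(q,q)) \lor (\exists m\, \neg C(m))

Drive negations inward (¬∀x A ≡ ∃x ¬A, ¬∃x A ≡ ∀x ¬A, De Morgan for ∧/∨):
  (\exists q\, G(q,q)) \lor (\exists m\, \neg C(m))
Extract every quantifier outward, since the variables are now distinct and don't occur free across branches:
  \exists q\, \exists m\, (G(q,q) \lor \neg C(m))

\exists q\, \exists m\, (G(q,q) \lor \neg C(m))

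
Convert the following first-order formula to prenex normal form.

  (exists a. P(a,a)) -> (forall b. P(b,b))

forall a. forall b. (~P(a,a) | P(b,b))

First replace A → B with ¬A ∨ B.
  ~(exists a. P(a,a)) | (forall b. P(b,b))
Drive negations inward (¬∀x A ≡ ∃x ¬A, ¬∃x A ≡ ∀x ¬A, De Morgan for ∧/∨):
  (forall a. ~P(a,a)) | (forall b. P(b,b))
All bound variables are already distinct, so no renaming is needed.
Extract every quantifier outward, since the variables are now distinct and don't occur free across branches:
  forall a. forall b. (~P(a,a) | P(b,b))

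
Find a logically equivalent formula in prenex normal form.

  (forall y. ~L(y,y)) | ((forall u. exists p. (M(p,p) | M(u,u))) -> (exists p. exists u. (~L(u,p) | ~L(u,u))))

Eliminate → and ↔ using ¬ and ∨.
  (forall y. ~L(y,y)) | ~(forall u. exists p. (M(p,p) | M(u,u))) | (exists p. exists u. (~L(u,p) | ~L(u,u)))
Move each ¬ inward, flipping quantifiers it crosses:
  (forall y. ~L(y,y)) | (exists u. forall p. (~M(p,p) & ~M(u,u))) | (exists p. exists u. (~L(u,p) | ~L(u,u)))
Rename bound variables to avoid capture: p↦x, u↦t.
  (forall y. ~L(y,y)) | (exists u. forall p. (~M(p,p) & ~M(u,u))) | (exists x. exists t. (~L(t,x) | ~L(t,t)))
Extract every quantifier outward, since the variables are now distinct and don't occur free across branches:
  forall y. exists u. forall p. exists x. exists t. (~L(y,y) | ~M(p,p) & ~M(u,u) | ~L(t,x) | ~L(t,t))

forall y. exists u. forall p. exists x. exists t. (~L(y,y) | ~M(p,p) & ~M(u,u) | ~L(t,x) | ~L(t,t))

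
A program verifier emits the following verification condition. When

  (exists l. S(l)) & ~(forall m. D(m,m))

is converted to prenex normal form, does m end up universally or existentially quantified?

Push ¬ through the quantifiers and connectives to reach negation normal form:
  (exists l. S(l)) & (exists m. ~D(m,m))
Finally move all quantifiers to the prefix:
  exists l. exists m. (S(l) & ~D(m,m))
The quantifier forall m sits under an odd number of negations, so it flips to exists m.

existential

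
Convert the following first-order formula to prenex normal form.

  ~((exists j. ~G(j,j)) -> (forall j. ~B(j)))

First replace A → B with ¬A ∨ B.
  ~(~(exists j. ~G(j,j)) | (forall j. ~B(j)))
Push ¬ through the quantifiers and connectives to reach negation normal form:
  (exists j. ~G(j,j)) & (exists j. B(j))
Rename bound variables to avoid capture: j↦s.
  (exists j. ~G(j,j)) & (exists s. B(s))
Pull the quantifiers to the front (each side's bound variable is not free in the other side):
  exists j. exists s. (~G(j,j) & B(s))

exists j. exists s. (~G(j,j) & B(s))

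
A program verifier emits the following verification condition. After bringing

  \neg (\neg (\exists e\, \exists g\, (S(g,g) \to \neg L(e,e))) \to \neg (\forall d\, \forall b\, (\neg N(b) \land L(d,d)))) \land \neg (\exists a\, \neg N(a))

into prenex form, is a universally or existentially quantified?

universal

Eliminate → and ↔ using ¬ and ∨.
  \neg (\neg \neg (\exists e\, \exists g\, (\neg S(g,g) \lor \neg L(e,e))) \lor \neg (\forall d\, \forall b\, (\neg N(b) \land L(d,d)))) \land \neg (\exists a\, \neg N(a))
Move each ¬ inward, flipping quantifiers it crosses:
  (\forall e\, \forall g\, (S(g,g) \land L(e,e))) \land (\forall d\, \forall b\, (\neg N(b) \land L(d,d))) \land (\forall a\, N(a))
Finally move all quantifiers to the prefix:
  \forall e\, \forall g\, \forall d\, \forall b\, \forall a\, (S(g,g) \land L(e,e) \land \neg N(b) \land L(d,d) \land N(a))
The quantifier \exists a sits under an odd number of negations (counting the antecedent side of each →), so it flips to \forall a.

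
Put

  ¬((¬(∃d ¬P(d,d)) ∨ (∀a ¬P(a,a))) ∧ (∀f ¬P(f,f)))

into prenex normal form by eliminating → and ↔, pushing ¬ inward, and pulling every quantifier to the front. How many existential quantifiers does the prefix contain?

3

Move each ¬ inward, flipping quantifiers it crosses:
  (∃d ¬P(d,d)) ∧ (∃a P(a,a)) ∨ (∃f P(f,f))
Finally move all quantifiers to the prefix:
  ∃d ∃a ∃f (¬P(d,d) ∧ P(a,a) ∨ P(f,f))
The prefix is ∃d ∃a ∃f: 0 universal, 3 existential.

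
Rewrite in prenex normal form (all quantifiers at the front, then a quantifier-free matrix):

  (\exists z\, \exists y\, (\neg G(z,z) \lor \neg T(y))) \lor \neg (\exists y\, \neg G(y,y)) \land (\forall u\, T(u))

Move each ¬ inward, flipping quantifiers it crosses:
  (\exists z\, \exists y\, (\neg G(z,z) \lor \neg T(y))) \lor (\forall y\, G(y,y)) \land (\forall u\, T(u))
Standardize variables apart so no two quantifiers bind the same name: y↦q.
  (\exists z\, \exists y\, (\neg G(z,z) \lor \neg T(y))) \lor (\forall q\, G(q,q)) \land (\forall u\, T(u))
Pull the quantifiers to the front (each side's bound variable is not free in the other side):
  \exists z\, \exists y\, \forall q\, \forall u\, (\neg G(z,z) \lor \neg T(y) \lor G(q,q) \land T(u))

\exists z\, \exists y\, \forall q\, \forall u\, (\neg G(z,z) \lor \neg T(y) \lor G(q,q) \land T(u))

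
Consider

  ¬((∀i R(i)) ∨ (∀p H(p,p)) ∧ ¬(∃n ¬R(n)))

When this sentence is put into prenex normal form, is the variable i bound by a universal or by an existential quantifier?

existential

Push ¬ through the quantifiers and connectives to reach negation normal form:
  (∃i ¬R(i)) ∧ ((∃p ¬H(p,p)) ∨ (∃n ¬R(n)))
Finally move all quantifiers to the prefix:
  ∃i ∃p ∃n (¬R(i) ∧ (¬H(p,p) ∨ ¬R(n)))
The quantifier ∀i sits under an odd number of negations, so it flips to ∃i.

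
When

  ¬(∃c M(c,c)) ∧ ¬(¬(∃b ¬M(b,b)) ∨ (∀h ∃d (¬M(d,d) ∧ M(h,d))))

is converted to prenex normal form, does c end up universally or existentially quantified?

universal

Move each ¬ inward, flipping quantifiers it crosses:
  (∀c ¬M(c,c)) ∧ (∃b ¬M(b,b)) ∧ (∃h ∀d (M(d,d) ∨ ¬M(h,d)))
All bound variables are already distinct, so no renaming is needed.
Finally move all quantifiers to the prefix:
  ∀c ∃b ∃h ∀d (¬M(c,c) ∧ ¬M(b,b) ∧ (M(d,d) ∨ ¬M(h,d)))
The quantifier ∃c sits under an odd number of negations, so it flips to ∀c.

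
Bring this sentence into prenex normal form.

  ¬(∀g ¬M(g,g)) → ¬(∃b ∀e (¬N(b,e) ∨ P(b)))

∀g ∀b ∃e (¬M(g,g) ∨ N(b,e) ∧ ¬P(b))

First replace A → B with ¬A ∨ B.
  ¬¬(∀g ¬M(g,g)) ∨ ¬(∃b ∀e (¬N(b,e) ∨ P(b)))
Move each ¬ inward, flipping quantifiers it crosses:
  (∀g ¬M(g,g)) ∨ (∀b ∃e (N(b,e) ∧ ¬P(b)))
All bound variables are already distinct, so no renaming is needed.
Pull the quantifiers to the front (each side's bound variable is not free in the other side):
  ∀g ∀b ∃e (¬M(g,g) ∨ N(b,e) ∧ ¬P(b))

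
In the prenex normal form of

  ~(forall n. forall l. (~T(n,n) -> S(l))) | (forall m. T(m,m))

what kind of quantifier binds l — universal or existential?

First replace A → B with ¬A ∨ B.
  ~(forall n. forall l. (~~T(n,n) | S(l))) | (forall m. T(m,m))
Drive negations inward (¬∀x A ≡ ∃x ¬A, ¬∃x A ≡ ∀x ¬A, De Morgan for ∧/∨):
  (exists n. exists l. (~T(n,n) & ~S(l))) | (forall m. T(m,m))
All bound variables are already distinct, so no renaming is needed.
Finally move all quantifiers to the prefix:
  exists n. exists l. forall m. (~T(n,n) & ~S(l) | T(m,m))
The quantifier forall l sits under an odd number of negations (counting the antecedent side of each →), so it flips to exists l.

existential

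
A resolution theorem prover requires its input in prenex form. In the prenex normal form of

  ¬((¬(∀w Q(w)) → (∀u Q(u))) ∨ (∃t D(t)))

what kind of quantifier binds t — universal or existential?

First replace A → B with ¬A ∨ B.
  ¬(¬¬(∀w Q(w)) ∨ (∀u Q(u)) ∨ (∃t D(t)))
Push ¬ through the quantifiers and connectives to reach negation normal form:
  (∃w ¬Q(w)) ∧ (∃u ¬Q(u)) ∧ (∀t ¬D(t))
Extract every quantifier outward, since the variables are now distinct and don't occur free across branches:
  ∃w ∃u ∀t (¬Q(w) ∧ ¬Q(u) ∧ ¬D(t))
The quantifier ∃t sits under an odd number of negations (counting the antecedent side of each →), so it flips to ∀t.

universal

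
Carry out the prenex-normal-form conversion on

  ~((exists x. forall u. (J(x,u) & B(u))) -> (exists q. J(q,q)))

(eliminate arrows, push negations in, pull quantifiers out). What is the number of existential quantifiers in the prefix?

Rewrite implications/biconditionals: A → B as ¬A ∨ B.
  ~(~(exists x. forall u. (J(x,u) & B(u))) | (exists q. J(q,q)))
Move each ¬ inward, flipping quantifiers it crosses:
  (exists x. forall u. (J(x,u) & B(u))) & (forall q. ~J(q,q))
All bound variables are already distinct, so no renaming is needed.
Finally move all quantifiers to the prefix:
  exists x. forall u. forall q. (J(x,u) & B(u) & ~J(q,q))
The prefix is exists x forall u forall q: 2 universal, 1 existential.

1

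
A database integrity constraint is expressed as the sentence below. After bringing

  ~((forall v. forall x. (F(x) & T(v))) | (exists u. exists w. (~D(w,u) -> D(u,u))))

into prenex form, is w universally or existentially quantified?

Eliminate → and ↔ using ¬ and ∨.
  ~((forall v. forall x. (F(x) & T(v))) | (exists u. exists w. (~~D(w,u) | D(u,u))))
Drive negations inward (¬∀x A ≡ ∃x ¬A, ¬∃x A ≡ ∀x ¬A, De Morgan for ∧/∨):
  (exists v. exists x. (~F(x) | ~T(v))) & (forall u. forall w. (~D(w,u) & ~D(u,u)))
All bound variables are already distinct, so no renaming is needed.
Extract every quantifier outward, since the variables are now distinct and don't occur free across branches:
  exists v. exists x. forall u. forall w. ((~F(x) | ~T(v)) & ~D(w,u) & ~D(u,u))
The quantifier exists w sits under an odd number of negations (counting the antecedent side of each →), so it flips to forall w.

universal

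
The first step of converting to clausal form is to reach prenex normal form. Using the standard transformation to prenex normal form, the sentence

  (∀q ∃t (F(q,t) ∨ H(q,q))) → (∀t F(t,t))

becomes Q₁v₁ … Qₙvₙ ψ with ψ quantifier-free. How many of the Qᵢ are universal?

Rewrite implications/biconditionals: A → B as ¬A ∨ B.
  ¬(∀q ∃t (F(q,t) ∨ H(q,q))) ∨ (∀t F(t,t))
Drive negations inward (¬∀x A ≡ ∃x ¬A, ¬∃x A ≡ ∀x ¬A, De Morgan for ∧/∨):
  (∃q ∀t (¬F(q,t) ∧ ¬H(q,q))) ∨ (∀t F(t,t))
Rename bound variables to avoid capture: t↦x.
  (∃q ∀t (¬F(q,t) ∧ ¬H(q,q))) ∨ (∀x F(x,x))
Finally move all quantifiers to the prefix:
  ∃q ∀t ∀x (¬F(q,t) ∧ ¬H(q,q) ∨ F(x,x))
The prefix is ∃q ∀t ∀x: 2 universal, 1 existential.

2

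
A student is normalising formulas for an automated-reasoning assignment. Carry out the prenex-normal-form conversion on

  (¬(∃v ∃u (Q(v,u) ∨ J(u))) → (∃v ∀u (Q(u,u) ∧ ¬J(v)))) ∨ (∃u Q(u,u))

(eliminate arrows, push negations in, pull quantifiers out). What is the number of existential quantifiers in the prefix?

Rewrite implications/biconditionals: A → B as ¬A ∨ B.
  ¬¬(∃v ∃u (Q(v,u) ∨ J(u))) ∨ (∃v ∀u (Q(u,u) ∧ ¬J(v))) ∨ (∃u Q(u,u))
Push ¬ through the quantifiers and connectives to reach negation normal form:
  (∃v ∃u (Q(v,u) ∨ J(u))) ∨ (∃v ∀u (Q(u,u) ∧ ¬J(v))) ∨ (∃u Q(u,u))
Standardize variables apart so no two quantifiers bind the same name: v↦x1, u↦b, u↦y.
  (∃v ∃u (Q(v,u) ∨ J(u))) ∨ (∃x1 ∀b (Q(b,b) ∧ ¬J(x1))) ∨ (∃y Q(y,y))
Finally move all quantifiers to the prefix:
  ∃v ∃u ∃x1 ∀b ∃y (Q(v,u) ∨ J(u) ∨ Q(b,b) ∧ ¬J(x1) ∨ Q(y,y))
The prefix is ∃v ∃u ∃x1 ∀b ∃y: 1 universal, 4 existential.

4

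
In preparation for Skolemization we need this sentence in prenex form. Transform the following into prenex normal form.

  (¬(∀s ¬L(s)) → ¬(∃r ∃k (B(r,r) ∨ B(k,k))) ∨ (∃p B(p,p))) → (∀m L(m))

Rewrite implications/biconditionals: A → B as ¬A ∨ B.
  ¬(¬¬(∀s ¬L(s)) ∨ ¬(∃r ∃k (B(r,r) ∨ B(k,k))) ∨ (∃p B(p,p))) ∨ (∀m L(m))
Move each ¬ inward, flipping quantifiers it crosses:
  (∃s L(s)) ∧ (∃r ∃k (B(r,r) ∨ B(k,k))) ∧ (∀p ¬B(p,p)) ∨ (∀m L(m))
All bound variables are already distinct, so no renaming is needed.
Finally move all quantifiers to the prefix:
  ∃s ∃r ∃k ∀p ∀m (L(s) ∧ (B(r,r) ∨ B(k,k)) ∧ ¬B(p,p) ∨ L(m))

∃s ∃r ∃k ∀p ∀m (L(s) ∧ (B(r,r) ∨ B(k,k)) ∧ ¬B(p,p) ∨ L(m))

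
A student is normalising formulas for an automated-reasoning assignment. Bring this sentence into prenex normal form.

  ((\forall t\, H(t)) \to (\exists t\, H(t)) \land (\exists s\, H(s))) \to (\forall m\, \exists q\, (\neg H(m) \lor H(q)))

\forall t\, \forall r\, \forall s\, \forall m\, \exists q\, (H(t) \land (\neg H(r) \lor \neg H(s)) \lor \neg H(m) \lor H(q))

First replace A → B with ¬A ∨ B.
  \neg (\neg (\forall t\, H(t)) \lor (\exists t\, H(t)) \land (\exists s\, H(s))) \lor (\forall m\, \exists q\, (\neg H(m) \lor H(q)))
Push ¬ through the quantifiers and connectives to reach negation normal form:
  (\forall t\, H(t)) \land ((\forall t\, \neg H(t)) \lor (\forall s\, \neg H(s))) \lor (\forall m\, \exists q\, (\neg H(m) \lor H(q)))
Give each quantifier a distinct variable: t↦r.
  (\forall t\, H(t)) \land ((\forall r\, \neg H(r)) \lor (\forall s\, \neg H(s))) \lor (\forall m\, \exists q\, (\neg H(m) \lor H(q)))
Finally move all quantifiers to the prefix:
  \forall t\, \forall r\, \forall s\, \forall m\, \exists q\, (H(t) \land (\neg H(r) \lor \neg H(s)) \lor \neg H(m) \lor H(q))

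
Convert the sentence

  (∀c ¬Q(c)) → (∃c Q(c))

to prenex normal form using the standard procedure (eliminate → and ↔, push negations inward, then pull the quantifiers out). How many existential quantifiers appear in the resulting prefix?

Rewrite implications/biconditionals: A → B as ¬A ∨ B.
  ¬(∀c ¬Q(c)) ∨ (∃c Q(c))
Push ¬ through the quantifiers and connectives to reach negation normal form:
  (∃c Q(c)) ∨ (∃c Q(c))
Rename bound variables to avoid capture: c↦s.
  (∃c Q(c)) ∨ (∃s Q(s))
Finally move all quantifiers to the prefix:
  ∃c ∃s (Q(c) ∨ Q(s))
The prefix is ∃c ∃s: 0 universal, 2 existential.

2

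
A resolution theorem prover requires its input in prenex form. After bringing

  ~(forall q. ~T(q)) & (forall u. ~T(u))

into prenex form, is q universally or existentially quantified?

Push ¬ through the quantifiers and connectives to reach negation normal form:
  (exists q. T(q)) & (forall u. ~T(u))
Finally move all quantifiers to the prefix:
  exists q. forall u. (T(q) & ~T(u))
The quantifier forall q sits under an odd number of negations, so it flips to exists q.

existential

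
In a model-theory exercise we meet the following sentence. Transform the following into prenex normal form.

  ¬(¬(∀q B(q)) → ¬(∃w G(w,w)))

Eliminate → and ↔ using ¬ and ∨.
  ¬(¬¬(∀q B(q)) ∨ ¬(∃w G(w,w)))
Push ¬ through the quantifiers and connectives to reach negation normal form:
  (∃q ¬B(q)) ∧ (∃w G(w,w))
Finally move all quantifiers to the prefix:
  ∃q ∃w (¬B(q) ∧ G(w,w))

∃q ∃w (¬B(q) ∧ G(w,w))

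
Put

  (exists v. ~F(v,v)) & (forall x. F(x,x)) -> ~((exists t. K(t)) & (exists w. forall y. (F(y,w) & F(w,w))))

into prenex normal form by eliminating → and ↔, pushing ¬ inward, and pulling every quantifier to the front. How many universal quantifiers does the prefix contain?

3

Rewrite implications/biconditionals: A → B as ¬A ∨ B.
  ~((exists v. ~F(v,v)) & (forall x. F(x,x))) | ~((exists t. K(t)) & (exists w. forall y. (F(y,w) & F(w,w))))
Push ¬ through the quantifiers and connectives to reach negation normal form:
  (forall v. F(v,v)) | (exists x. ~F(x,x)) | (forall t. ~K(t)) | (forall w. exists y. (~F(y,w) | ~F(w,w)))
Pull the quantifiers to the front (each side's bound variable is not free in the other side):
  forall v. exists x. forall t. forall w. exists y. (F(v,v) | ~F(x,x) | ~K(t) | ~F(y,w) | ~F(w,w))
The prefix is forall v exists x forall t forall w exists y: 3 universal, 2 existential.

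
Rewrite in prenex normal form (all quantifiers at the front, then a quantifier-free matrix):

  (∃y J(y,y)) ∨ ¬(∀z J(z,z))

Drive negations inward (¬∀x A ≡ ∃x ¬A, ¬∃x A ≡ ∀x ¬A, De Morgan for ∧/∨):
  (∃y J(y,y)) ∨ (∃z ¬J(z,z))
Finally move all quantifiers to the prefix:
  ∃y ∃z (J(y,y) ∨ ¬J(z,z))

∃y ∃z (J(y,y) ∨ ¬J(z,z))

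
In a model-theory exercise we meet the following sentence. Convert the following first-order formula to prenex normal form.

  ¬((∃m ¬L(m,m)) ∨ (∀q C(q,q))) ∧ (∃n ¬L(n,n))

Drive negations inward (¬∀x A ≡ ∃x ¬A, ¬∃x A ≡ ∀x ¬A, De Morgan for ∧/∨):
  (∀m L(m,m)) ∧ (∃q ¬C(q,q)) ∧ (∃n ¬L(n,n))
All bound variables are already distinct, so no renaming is needed.
Pull the quantifiers to the front (each side's bound variable is not free in the other side):
  ∀m ∃q ∃n (L(m,m) ∧ ¬C(q,q) ∧ ¬L(n,n))

∀m ∃q ∃n (L(m,m) ∧ ¬C(q,q) ∧ ¬L(n,n))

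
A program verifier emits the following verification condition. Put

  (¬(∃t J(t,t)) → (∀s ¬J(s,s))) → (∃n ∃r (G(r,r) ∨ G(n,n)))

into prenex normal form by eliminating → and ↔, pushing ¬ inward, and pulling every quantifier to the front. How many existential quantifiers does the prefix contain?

First replace A → B with ¬A ∨ B.
  ¬(¬¬(∃t J(t,t)) ∨ (∀s ¬J(s,s))) ∨ (∃n ∃r (G(r,r) ∨ G(n,n)))
Drive negations inward (¬∀x A ≡ ∃x ¬A, ¬∃x A ≡ ∀x ¬A, De Morgan for ∧/∨):
  (∀t ¬J(t,t)) ∧ (∃s J(s,s)) ∨ (∃n ∃r (G(r,r) ∨ G(n,n)))
Extract every quantifier outward, since the variables are now distinct and don't occur free across branches:
  ∀t ∃s ∃n ∃r (¬J(t,t) ∧ J(s,s) ∨ G(r,r) ∨ G(n,n))
The prefix is ∀t ∃s ∃n ∃r: 1 universal, 3 existential.

3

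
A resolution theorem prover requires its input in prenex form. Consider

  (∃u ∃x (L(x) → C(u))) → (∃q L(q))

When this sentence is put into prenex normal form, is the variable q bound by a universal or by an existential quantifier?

Eliminate → and ↔ using ¬ and ∨.
  ¬(∃u ∃x (¬L(x) ∨ C(u))) ∨ (∃q L(q))
Move each ¬ inward, flipping quantifiers it crosses:
  (∀u ∀x (L(x) ∧ ¬C(u))) ∨ (∃q L(q))
All bound variables are already distinct, so no renaming is needed.
Finally move all quantifiers to the prefix:
  ∀u ∀x ∃q (L(x) ∧ ¬C(u) ∨ L(q))
The quantifier ∃q sits under an even number of negations (counting the antecedent side of each →), so it remains existential.

existential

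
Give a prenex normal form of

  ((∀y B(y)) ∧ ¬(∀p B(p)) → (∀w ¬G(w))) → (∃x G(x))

Eliminate → and ↔ using ¬ and ∨.
  ¬(¬((∀y B(y)) ∧ ¬(∀p B(p))) ∨ (∀w ¬G(w))) ∨ (∃x G(x))
Push ¬ through the quantifiers and connectives to reach negation normal form:
  (∀y B(y)) ∧ (∃p ¬B(p)) ∧ (∃w G(w)) ∨ (∃x G(x))
All bound variables are already distinct, so no renaming is needed.
Extract every quantifier outward, since the variables are now distinct and don't occur free across branches:
  ∀y ∃p ∃w ∃x (B(y) ∧ ¬B(p) ∧ G(w) ∨ G(x))

∀y ∃p ∃w ∃x (B(y) ∧ ¬B(p) ∧ G(w) ∨ G(x))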